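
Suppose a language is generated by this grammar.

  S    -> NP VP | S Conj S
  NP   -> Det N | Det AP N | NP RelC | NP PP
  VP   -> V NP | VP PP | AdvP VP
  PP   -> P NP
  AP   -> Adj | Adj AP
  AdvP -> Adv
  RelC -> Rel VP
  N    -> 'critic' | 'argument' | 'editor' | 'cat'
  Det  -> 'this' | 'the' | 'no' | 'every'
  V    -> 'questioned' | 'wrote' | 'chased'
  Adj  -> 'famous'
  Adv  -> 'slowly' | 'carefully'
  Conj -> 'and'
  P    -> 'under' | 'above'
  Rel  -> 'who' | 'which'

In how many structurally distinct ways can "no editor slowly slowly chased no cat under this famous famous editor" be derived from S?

Two of the 4 distinct bracketings:
[S [NP [Det no] [N editor]] [VP [VP [AdvP [Adv slowly]] [VP [AdvP [Adv slowly]] [VP [V chased] [NP [Det no] [N cat]]]]] [PP [P under] [NP [Det this] [AP [Adj famous] [AP [Adj famous]]] [N editor]]]]]
[S [NP [Det no] [N editor]] [VP [AdvP [Adv slowly]] [VP [VP [AdvP [Adv slowly]] [VP [V chased] [NP [Det no] [N cat]]]] [PP [P under] [NP [Det this] [AP [Adj famous] [AP [Adj famous]]] [N editor]]]]]]
The trees differ in how a recursive rule is bracketed over the same span.

4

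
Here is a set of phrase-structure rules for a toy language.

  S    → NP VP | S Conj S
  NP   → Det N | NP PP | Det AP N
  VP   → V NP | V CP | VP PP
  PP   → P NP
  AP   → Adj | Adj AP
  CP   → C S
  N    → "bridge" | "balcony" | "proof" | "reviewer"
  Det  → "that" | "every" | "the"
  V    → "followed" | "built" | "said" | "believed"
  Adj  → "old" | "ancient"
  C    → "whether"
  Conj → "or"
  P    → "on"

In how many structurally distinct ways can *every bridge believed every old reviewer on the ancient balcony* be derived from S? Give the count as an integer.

The two bracketings:
[S [NP [Det every] [N bridge]] [VP [V believed] [NP [NP [Det every] [AP [Adj old]] [N reviewer]] [PP [P on] [NP [Det the] [AP [Adj ancient]] [N balcony]]]]]]
[S [NP [Det every] [N bridge]] [VP [VP [V believed] [NP [Det every] [AP [Adj old]] [N reviewer]]] [PP [P on] [NP [Det the] [AP [Adj ancient]] [N balcony]]]]]
The difference turns on whether NP → NP PP is used at the relevant span, versus an alternative expansion of NP.

2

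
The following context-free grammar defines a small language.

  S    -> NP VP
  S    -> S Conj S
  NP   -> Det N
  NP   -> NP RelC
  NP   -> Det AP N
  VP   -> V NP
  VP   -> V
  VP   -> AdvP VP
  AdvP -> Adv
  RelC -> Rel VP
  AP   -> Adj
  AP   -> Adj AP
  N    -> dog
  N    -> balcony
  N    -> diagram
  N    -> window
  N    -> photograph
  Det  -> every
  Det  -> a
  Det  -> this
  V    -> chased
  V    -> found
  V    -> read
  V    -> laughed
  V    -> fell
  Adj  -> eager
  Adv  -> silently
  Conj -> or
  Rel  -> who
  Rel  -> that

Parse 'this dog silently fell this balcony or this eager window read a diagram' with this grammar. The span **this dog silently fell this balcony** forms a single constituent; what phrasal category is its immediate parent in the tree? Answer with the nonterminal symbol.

S
  S
    NP
      Det: this
      N: dog
    VP
      AdvP
        Adv: silently
      VP
        V: fell
        NP
          Det: this
          N: balcony
  Conj: or
  S
    NP
      Det: this
      AP
        Adj: eager
      N: window
    VP
      V: read
      NP
        Det: a
        N: diagram
The span 'this dog silently fell this balcony' is the S node built by S → NP VP.
Its mother is the S built by S → S Conj S.

S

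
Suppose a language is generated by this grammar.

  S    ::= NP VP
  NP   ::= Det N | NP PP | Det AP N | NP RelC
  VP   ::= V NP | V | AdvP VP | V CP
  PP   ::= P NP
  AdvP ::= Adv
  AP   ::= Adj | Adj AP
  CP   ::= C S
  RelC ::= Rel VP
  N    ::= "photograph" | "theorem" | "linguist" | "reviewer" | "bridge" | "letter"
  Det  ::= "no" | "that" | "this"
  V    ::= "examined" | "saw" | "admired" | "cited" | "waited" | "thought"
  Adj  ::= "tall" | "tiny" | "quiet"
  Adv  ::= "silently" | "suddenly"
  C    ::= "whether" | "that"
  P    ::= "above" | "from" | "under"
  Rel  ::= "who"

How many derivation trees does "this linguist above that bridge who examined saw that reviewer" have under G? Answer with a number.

2

The two bracketings:
[S [NP [NP [Det this] [N linguist]] [PP [P above] [NP [NP [Det that] [N bridge]] [RelC [Rel who] [VP [V examined]]]]]] [VP [V saw] [NP [Det that] [N reviewer]]]]
[S [NP [NP [NP [Det this] [N linguist]] [PP [P above] [NP [Det that] [N bridge]]]] [RelC [Rel who] [VP [V examined]]]] [VP [V saw] [NP [Det that] [N reviewer]]]]
The trees differ in how a recursive rule is bracketed over the same span.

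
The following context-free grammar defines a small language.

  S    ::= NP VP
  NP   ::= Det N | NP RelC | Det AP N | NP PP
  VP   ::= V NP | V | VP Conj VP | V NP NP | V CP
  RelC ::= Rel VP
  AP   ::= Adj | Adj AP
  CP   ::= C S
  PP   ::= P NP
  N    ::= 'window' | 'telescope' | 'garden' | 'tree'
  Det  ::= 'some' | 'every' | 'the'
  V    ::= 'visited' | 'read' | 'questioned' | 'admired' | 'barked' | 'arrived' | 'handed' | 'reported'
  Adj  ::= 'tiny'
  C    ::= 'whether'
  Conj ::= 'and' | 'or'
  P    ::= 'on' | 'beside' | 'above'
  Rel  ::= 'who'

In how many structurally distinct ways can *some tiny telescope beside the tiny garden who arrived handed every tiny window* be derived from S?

The two bracketings:
[S [NP [NP [NP [Det some] [AP [Adj tiny]] [N telescope]] [PP [P beside] [NP [Det the] [AP [Adj tiny]] [N garden]]]] [RelC [Rel who] [VP [V arrived]]]] [VP [V handed] [NP [Det every] [AP [Adj tiny]] [N window]]]]
[S [NP [NP [Det some] [AP [Adj tiny]] [N telescope]] [PP [P beside] [NP [NP [Det the] [AP [Adj tiny]] [N garden]] [RelC [Rel who] [VP [V arrived]]]]]] [VP [V handed] [NP [Det every] [AP [Adj tiny]] [N window]]]]
The trees differ in how a recursive rule is bracketed over the same span.

2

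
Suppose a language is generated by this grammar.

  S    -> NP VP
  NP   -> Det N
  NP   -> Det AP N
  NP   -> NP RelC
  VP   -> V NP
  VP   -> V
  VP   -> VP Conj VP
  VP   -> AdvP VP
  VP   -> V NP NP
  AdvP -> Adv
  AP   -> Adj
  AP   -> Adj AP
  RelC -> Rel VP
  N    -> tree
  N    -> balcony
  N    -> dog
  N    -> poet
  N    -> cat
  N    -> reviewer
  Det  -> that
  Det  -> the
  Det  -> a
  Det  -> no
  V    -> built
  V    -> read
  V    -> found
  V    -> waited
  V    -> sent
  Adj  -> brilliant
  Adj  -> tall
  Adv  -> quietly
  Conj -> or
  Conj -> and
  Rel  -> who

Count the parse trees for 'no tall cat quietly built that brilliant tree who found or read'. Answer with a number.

Two of the 3 distinct bracketings:
[S [NP [Det no] [AP [Adj tall]] [N cat]] [VP [VP [AdvP [Adv quietly]] [VP [V built] [NP [NP [Det that] [AP [Adj brilliant]] [N tree]] [RelC [Rel who] [VP [V found]]]]]] [Conj or] [VP [V read]]]]
[S [NP [Det no] [AP [Adj tall]] [N cat]] [VP [AdvP [Adv quietly]] [VP [V built] [NP [NP [Det that] [AP [Adj brilliant]] [N tree]] [RelC [Rel who] [VP [VP [V found]] [Conj or] [VP [V read]]]]]]]]
The trees differ in how a recursive rule is bracketed over the same span.

3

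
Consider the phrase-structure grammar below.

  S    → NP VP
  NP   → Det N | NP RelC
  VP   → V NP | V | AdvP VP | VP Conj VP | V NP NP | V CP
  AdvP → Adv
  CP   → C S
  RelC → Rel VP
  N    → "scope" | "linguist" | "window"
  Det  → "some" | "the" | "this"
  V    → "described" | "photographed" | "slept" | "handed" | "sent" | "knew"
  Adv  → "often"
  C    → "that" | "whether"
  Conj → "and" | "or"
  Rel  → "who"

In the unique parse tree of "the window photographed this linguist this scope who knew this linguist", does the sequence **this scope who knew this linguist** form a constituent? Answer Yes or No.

Yes

[S [NP [Det the] [N window]] [VP [V photographed] [NP [Det this] [N linguist]] [NP [NP [Det this] [N scope]] [RelC [Rel who] [VP [V knew] [NP [Det this] [N linguist]]]]]]]
The words 'this scope who knew this linguist' are exhaustively dominated by a single NP node (built by NP → NP RelC), so they form a constituent.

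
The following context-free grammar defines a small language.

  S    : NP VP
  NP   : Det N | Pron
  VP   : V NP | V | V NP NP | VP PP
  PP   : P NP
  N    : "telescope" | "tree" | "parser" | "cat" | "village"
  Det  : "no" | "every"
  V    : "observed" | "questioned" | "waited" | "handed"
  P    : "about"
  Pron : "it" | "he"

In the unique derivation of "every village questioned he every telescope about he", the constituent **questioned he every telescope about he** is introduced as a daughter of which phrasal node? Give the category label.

S

[S [NP [Det every] [N village]] [VP [VP [V questioned] [NP [Pron he]] [NP [Det every] [N telescope]]] [PP [P about] [NP [Pron he]]]]]
The span 'questioned he every telescope about he' is the VP node built by VP → VP PP.
Its mother is the S built by S → NP VP.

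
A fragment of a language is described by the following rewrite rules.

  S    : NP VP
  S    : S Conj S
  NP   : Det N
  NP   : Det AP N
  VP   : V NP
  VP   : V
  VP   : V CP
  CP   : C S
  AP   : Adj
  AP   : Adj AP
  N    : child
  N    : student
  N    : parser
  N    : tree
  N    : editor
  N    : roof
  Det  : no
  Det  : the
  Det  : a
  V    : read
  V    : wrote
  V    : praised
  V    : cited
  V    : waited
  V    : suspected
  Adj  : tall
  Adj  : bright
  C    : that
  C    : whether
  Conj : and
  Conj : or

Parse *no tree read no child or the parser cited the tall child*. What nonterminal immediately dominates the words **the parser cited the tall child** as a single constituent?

S
  S
    NP
      Det: no
      N: tree
    VP
      V: read
      NP
        Det: no
        N: child
  Conj: or
  S
    NP
      Det: the
      N: parser
    VP
      V: cited
      NP
        Det: the
        AP
          Adj: tall
        N: child
The span 'the parser cited the tall child' is the S node built by S → NP VP.

S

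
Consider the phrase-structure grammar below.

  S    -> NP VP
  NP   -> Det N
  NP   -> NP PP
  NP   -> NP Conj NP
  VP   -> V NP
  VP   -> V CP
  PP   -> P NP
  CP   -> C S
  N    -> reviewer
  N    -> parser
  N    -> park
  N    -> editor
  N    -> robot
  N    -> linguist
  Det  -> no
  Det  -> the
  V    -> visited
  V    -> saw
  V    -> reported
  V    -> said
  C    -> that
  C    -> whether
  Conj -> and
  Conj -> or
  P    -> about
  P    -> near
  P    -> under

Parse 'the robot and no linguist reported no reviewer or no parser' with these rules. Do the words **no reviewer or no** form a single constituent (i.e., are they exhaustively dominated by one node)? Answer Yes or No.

[S [NP [NP [Det the] [N robot]] [Conj and] [NP [Det no] [N linguist]]] [VP [V reported] [NP [NP [Det no] [N reviewer]] [Conj or] [NP [Det no] [N parser]]]]]
The smallest constituent containing 'no reviewer or no' is the NP spanning 'no reviewer or no parser'; no single node in the tree dominates exactly the given words.

No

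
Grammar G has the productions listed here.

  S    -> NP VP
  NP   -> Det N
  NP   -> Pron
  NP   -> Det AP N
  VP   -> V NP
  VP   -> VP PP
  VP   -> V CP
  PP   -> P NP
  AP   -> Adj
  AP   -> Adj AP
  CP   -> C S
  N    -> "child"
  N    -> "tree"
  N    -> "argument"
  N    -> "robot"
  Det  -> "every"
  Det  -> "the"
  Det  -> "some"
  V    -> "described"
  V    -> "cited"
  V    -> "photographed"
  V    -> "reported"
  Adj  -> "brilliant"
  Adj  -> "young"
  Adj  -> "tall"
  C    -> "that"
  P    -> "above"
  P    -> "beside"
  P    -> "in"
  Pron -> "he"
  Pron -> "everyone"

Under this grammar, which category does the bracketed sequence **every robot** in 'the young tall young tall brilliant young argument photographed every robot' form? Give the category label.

S
  NP
    Det: the
    AP
      Adj: young
      AP
        Adj: tall
        AP
          Adj: young
          AP
            Adj: tall
            AP
              Adj: brilliant
              AP
                Adj: young
    N: argument
  VP
    V: photographed
    NP
      Det: every
      N: robot
The span 'every robot' is the NP node built by NP → Det N.

NP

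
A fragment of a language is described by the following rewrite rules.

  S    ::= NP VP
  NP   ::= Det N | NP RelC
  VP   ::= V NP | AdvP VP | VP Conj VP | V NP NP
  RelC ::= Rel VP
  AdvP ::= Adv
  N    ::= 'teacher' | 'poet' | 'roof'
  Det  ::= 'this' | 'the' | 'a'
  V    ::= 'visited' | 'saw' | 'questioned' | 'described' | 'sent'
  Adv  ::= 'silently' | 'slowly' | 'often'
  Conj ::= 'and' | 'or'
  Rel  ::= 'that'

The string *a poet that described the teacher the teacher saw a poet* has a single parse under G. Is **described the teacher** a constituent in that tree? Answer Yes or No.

No

[S [NP [NP [Det a] [N poet]] [RelC [Rel that] [VP [V described] [NP [Det the] [N teacher]] [NP [Det the] [N teacher]]]]] [VP [V saw] [NP [Det a] [N poet]]]]
The smallest constituent containing 'described the teacher' is the VP spanning 'described the teacher the teacher'; no single node in the tree dominates exactly the given words.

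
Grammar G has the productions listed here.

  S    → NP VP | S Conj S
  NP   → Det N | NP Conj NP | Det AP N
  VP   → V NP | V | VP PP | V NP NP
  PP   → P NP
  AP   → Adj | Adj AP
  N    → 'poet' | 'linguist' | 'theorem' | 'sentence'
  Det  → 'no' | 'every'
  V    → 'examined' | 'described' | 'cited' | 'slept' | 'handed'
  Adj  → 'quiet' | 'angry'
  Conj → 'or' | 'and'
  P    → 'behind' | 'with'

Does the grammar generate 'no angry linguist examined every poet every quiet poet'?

S
  NP
    Det: no
    AP
      Adj: angry
    N: linguist
  VP
    V: examined
    NP
      Det: every
      N: poet
    NP
      Det: every
      AP
        Adj: quiet
      N: poet
The bracketing above is licensed at every node by one of the given productions, with S at the root.

Grammatical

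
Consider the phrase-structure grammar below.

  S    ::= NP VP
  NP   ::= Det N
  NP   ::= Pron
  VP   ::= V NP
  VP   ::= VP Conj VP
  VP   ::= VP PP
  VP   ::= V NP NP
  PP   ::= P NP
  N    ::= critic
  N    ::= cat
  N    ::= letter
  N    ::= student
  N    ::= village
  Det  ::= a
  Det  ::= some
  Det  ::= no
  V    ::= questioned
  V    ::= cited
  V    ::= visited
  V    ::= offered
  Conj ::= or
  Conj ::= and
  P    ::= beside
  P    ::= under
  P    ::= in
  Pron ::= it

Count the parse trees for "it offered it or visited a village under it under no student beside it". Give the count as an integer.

Two of the 4 distinct bracketings:
[S [NP [Pron it]] [VP [VP [V offered] [NP [Pron it]]] [Conj or] [VP [VP [VP [VP [V visited] [NP [Det a] [N village]]] [PP [P under] [NP [Pron it]]]] [PP [P under] [NP [Det no] [N student]]]] [PP [P beside] [NP [Pron it]]]]]]
[S [NP [Pron it]] [VP [VP [VP [V offered] [NP [Pron it]]] [Conj or] [VP [VP [VP [V visited] [NP [Det a] [N village]]] [PP [P under] [NP [Pron it]]]] [PP [P under] [NP [Det no] [N student]]]]] [PP [P beside] [NP [Pron it]]]]]
The trees differ in how a recursive rule is bracketed over the same span.

4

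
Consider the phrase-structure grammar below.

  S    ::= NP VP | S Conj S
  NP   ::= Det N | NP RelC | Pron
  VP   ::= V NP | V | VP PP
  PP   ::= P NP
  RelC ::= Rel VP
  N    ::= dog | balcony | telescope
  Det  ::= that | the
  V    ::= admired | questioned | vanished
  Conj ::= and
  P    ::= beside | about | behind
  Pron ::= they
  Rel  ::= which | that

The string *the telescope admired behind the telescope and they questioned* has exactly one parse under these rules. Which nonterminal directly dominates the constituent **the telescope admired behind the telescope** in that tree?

[S [S [NP [Det the] [N telescope]] [VP [VP [V admired]] [PP [P behind] [NP [Det the] [N telescope]]]]] [Conj and] [S [NP [Pron they]] [VP [V questioned]]]]
The span 'the telescope admired behind the telescope' is the S node built by S → NP VP.
Its mother is the S built by S → S Conj S.

S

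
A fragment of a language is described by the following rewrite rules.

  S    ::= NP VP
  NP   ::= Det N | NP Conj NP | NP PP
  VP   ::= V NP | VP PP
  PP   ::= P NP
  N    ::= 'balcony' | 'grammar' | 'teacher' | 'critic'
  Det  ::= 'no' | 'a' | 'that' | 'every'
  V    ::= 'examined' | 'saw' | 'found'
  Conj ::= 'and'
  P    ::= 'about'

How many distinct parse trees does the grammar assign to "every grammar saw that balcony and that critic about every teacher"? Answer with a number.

Two of the 3 distinct bracketings:
[S [NP [Det every] [N grammar]] [VP [V saw] [NP [NP [Det that] [N balcony]] [Conj and] [NP [NP [Det that] [N critic]] [PP [P about] [NP [Det every] [N teacher]]]]]]]
[S [NP [Det every] [N grammar]] [VP [V saw] [NP [NP [NP [Det that] [N balcony]] [Conj and] [NP [Det that] [N critic]]] [PP [P about] [NP [Det every] [N teacher]]]]]]
The trees differ in how a recursive rule is bracketed over the same span.

3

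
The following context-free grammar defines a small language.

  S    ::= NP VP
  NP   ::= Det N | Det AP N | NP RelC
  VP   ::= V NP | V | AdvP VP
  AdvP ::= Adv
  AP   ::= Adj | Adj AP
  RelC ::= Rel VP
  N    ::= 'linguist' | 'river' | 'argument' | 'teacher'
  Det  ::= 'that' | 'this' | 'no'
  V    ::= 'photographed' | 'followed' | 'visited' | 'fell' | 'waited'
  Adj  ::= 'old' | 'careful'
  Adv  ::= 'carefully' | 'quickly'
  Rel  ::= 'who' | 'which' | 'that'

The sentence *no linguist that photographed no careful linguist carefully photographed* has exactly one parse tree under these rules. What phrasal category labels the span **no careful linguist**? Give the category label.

[S [NP [NP [Det no] [N linguist]] [RelC [Rel that] [VP [V photographed] [NP [Det no] [AP [Adj careful]] [N linguist]]]]] [VP [AdvP [Adv carefully]] [VP [V photographed]]]]
The span 'no careful linguist' is the NP node built by NP → Det AP N.

NP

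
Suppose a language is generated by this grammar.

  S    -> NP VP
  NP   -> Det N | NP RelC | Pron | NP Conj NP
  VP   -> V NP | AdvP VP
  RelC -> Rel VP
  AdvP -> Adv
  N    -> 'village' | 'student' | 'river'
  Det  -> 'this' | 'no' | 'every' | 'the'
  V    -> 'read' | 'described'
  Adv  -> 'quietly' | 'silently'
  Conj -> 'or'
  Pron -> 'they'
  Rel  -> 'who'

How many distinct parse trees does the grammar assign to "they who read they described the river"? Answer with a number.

[S [NP [NP [Pron they]] [RelC [Rel who] [VP [V read] [NP [Pron they]]]]] [VP [V described] [NP [Det the] [N river]]]]
No rule offers an alternative attachment or grouping for any span, so this is the only derivation.

1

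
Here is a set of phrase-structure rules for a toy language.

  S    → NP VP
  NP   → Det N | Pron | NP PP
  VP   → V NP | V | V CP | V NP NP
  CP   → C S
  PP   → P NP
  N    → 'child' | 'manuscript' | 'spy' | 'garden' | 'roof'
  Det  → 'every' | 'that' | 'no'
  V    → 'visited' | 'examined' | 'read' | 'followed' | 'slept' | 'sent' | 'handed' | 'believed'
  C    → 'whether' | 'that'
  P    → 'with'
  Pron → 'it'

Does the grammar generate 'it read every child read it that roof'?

For S → NP VP, the only prefix that parses as NP is 'it', but the remainder 'read every child read it that roof' is not a VP under these rules.

Ungrammatical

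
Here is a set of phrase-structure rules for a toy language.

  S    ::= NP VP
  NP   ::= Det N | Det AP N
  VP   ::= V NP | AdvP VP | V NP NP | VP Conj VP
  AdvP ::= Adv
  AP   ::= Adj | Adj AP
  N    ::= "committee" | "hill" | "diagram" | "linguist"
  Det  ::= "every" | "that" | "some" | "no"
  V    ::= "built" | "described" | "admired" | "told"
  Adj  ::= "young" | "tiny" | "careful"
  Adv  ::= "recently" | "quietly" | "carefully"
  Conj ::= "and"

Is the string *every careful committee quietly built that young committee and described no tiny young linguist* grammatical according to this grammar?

Grammatical

[S [NP [Det every] [AP [Adj careful]] [N committee]] [VP [AdvP [Adv quietly]] [VP [VP [V built] [NP [Det that] [AP [Adj young]] [N committee]]] [Conj and] [VP [V described] [NP [Det no] [AP [Adj tiny] [AP [Adj young]]] [N linguist]]]]]]
Each bracket corresponds to one application of a listed rule, so the string is derivable from S.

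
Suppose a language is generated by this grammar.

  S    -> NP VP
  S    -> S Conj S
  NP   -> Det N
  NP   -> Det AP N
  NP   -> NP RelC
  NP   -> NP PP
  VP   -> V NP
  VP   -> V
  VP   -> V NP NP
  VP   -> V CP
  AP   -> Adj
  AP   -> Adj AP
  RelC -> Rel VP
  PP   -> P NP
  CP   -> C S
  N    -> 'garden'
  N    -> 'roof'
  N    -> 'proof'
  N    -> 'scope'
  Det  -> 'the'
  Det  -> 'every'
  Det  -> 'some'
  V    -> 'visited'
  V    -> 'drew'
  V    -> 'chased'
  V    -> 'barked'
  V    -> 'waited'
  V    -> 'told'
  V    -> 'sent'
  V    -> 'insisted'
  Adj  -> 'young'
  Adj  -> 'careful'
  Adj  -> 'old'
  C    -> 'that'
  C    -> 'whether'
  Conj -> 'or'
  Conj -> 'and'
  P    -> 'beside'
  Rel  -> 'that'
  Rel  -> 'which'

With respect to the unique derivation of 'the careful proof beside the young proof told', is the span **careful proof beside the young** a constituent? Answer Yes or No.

[S [NP [NP [Det the] [AP [Adj careful]] [N proof]] [PP [P beside] [NP [Det the] [AP [Adj young]] [N proof]]]] [VP [V told]]]
The smallest constituent containing 'careful proof beside the young' is the NP spanning 'the careful proof beside the young proof'; no single node in the tree dominates exactly the given words.

No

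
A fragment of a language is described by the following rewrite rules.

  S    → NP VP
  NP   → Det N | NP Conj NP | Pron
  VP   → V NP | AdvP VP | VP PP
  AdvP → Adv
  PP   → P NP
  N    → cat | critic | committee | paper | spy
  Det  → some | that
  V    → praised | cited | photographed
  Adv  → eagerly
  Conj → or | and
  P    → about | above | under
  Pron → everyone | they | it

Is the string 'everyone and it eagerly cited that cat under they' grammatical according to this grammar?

Grammatical

[S [NP [NP [Pron everyone]] [Conj and] [NP [Pron it]]] [VP [AdvP [Adv eagerly]] [VP [VP [V cited] [NP [Det that] [N cat]]] [PP [P under] [NP [Pron they]]]]]]
The bracketing above is licensed at every node by one of the given productions, with S at the root.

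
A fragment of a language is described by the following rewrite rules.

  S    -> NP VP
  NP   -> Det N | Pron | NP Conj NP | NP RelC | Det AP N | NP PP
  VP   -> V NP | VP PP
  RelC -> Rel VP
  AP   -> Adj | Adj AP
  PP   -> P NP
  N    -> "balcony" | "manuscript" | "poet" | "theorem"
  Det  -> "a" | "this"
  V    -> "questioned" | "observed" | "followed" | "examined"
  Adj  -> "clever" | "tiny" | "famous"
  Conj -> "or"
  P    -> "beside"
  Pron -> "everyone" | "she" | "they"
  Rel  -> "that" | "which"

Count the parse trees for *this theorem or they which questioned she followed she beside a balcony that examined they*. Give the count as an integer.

6

Two of the 6 distinct bracketings:
[S [NP [NP [Det this] [N theorem]] [Conj or] [NP [NP [Pron they]] [RelC [Rel which] [VP [V questioned] [NP [Pron she]]]]]] [VP [V followed] [NP [NP [NP [Pron she]] [PP [P beside] [NP [Det a] [N balcony]]]] [RelC [Rel that] [VP [V examined] [NP [Pron they]]]]]]]
[S [NP [NP [Det this] [N theorem]] [Conj or] [NP [NP [Pron they]] [RelC [Rel which] [VP [V questioned] [NP [Pron she]]]]]] [VP [V followed] [NP [NP [Pron she]] [PP [P beside] [NP [NP [Det a] [N balcony]] [RelC [Rel that] [VP [V examined] [NP [Pron they]]]]]]]]]
The trees differ in how a recursive rule is bracketed over the same span.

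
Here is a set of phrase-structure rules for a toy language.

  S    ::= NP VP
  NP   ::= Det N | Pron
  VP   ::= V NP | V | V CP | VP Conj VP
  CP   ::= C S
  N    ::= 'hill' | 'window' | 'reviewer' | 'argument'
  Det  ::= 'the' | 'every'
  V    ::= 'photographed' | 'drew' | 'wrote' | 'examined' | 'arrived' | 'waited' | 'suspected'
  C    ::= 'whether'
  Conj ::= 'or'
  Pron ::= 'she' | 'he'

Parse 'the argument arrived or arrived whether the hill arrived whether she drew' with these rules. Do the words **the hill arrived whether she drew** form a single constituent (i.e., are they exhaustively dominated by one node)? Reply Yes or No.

Yes

[S [NP [Det the] [N argument]] [VP [VP [V arrived]] [Conj or] [VP [V arrived] [CP [C whether] [S [NP [Det the] [N hill]] [VP [V arrived] [CP [C whether] [S [NP [Pron she]] [VP [V drew]]]]]]]]]]
The words 'the hill arrived whether she drew' are exhaustively dominated by a single S node (built by S → NP VP), so they form a constituent.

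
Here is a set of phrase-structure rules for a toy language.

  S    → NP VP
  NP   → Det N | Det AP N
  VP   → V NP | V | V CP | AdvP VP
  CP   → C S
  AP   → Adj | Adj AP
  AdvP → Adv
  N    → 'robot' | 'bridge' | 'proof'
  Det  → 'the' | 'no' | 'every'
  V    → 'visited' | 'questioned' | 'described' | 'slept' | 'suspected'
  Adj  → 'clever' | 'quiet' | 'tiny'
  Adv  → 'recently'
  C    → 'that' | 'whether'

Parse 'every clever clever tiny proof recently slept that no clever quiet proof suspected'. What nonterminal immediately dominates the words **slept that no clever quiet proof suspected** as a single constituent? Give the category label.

VP

[S [NP [Det every] [AP [Adj clever] [AP [Adj clever] [AP [Adj tiny]]]] [N proof]] [VP [AdvP [Adv recently]] [VP [V slept] [CP [C that] [S [NP [Det no] [AP [Adj clever] [AP [Adj quiet]]] [N proof]] [VP [V suspected]]]]]]]
The span 'slept that no clever quiet proof suspected' is the VP node built by VP → V CP.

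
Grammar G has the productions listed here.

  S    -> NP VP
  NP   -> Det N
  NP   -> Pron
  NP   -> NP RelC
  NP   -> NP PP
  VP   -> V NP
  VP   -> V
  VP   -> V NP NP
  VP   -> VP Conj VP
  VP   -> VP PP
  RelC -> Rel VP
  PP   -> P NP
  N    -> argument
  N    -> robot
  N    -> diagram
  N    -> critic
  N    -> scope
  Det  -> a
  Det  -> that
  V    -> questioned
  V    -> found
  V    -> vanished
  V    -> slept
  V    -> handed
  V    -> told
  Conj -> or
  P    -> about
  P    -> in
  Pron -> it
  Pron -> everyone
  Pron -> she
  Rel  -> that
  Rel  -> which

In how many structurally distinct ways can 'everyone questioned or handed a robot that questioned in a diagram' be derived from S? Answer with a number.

Two of the 4 distinct bracketings:
[S [NP [Pron everyone]] [VP [VP [V questioned]] [Conj or] [VP [V handed] [NP [NP [Det a] [N robot]] [RelC [Rel that] [VP [VP [V questioned]] [PP [P in] [NP [Det a] [N diagram]]]]]]]]]
[S [NP [Pron everyone]] [VP [VP [V questioned]] [Conj or] [VP [V handed] [NP [NP [NP [Det a] [N robot]] [RelC [Rel that] [VP [V questioned]]]] [PP [P in] [NP [Det a] [N diagram]]]]]]]
The difference turns on whether NP → NP PP is used at the relevant span, versus an alternative expansion of NP.

4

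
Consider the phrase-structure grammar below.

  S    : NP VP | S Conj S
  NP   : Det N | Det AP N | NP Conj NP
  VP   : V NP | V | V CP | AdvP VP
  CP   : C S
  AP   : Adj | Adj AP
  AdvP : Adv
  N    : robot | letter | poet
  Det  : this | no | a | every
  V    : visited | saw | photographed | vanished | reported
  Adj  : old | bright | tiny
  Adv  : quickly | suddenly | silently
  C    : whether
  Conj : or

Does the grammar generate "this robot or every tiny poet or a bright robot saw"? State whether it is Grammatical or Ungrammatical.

Grammatical

[S [NP [NP [Det this] [N robot]] [Conj or] [NP [NP [Det every] [AP [Adj tiny]] [N poet]] [Conj or] [NP [Det a] [AP [Adj bright]] [N robot]]]] [VP [V saw]]]
Each bracket corresponds to one application of a listed rule, so the string is derivable from S.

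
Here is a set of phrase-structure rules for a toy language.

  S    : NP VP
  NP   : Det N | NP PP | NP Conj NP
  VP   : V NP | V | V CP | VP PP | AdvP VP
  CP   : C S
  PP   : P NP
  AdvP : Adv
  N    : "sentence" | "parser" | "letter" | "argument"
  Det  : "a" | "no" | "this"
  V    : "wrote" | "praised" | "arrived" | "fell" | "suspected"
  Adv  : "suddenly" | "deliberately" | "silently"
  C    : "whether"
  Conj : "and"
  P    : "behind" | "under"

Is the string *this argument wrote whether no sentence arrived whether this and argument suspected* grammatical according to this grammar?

A Det word can never sit immediately before a Conj word in any string this grammar generates, so the substring 'this and' rules out a derivation.

Ungrammatical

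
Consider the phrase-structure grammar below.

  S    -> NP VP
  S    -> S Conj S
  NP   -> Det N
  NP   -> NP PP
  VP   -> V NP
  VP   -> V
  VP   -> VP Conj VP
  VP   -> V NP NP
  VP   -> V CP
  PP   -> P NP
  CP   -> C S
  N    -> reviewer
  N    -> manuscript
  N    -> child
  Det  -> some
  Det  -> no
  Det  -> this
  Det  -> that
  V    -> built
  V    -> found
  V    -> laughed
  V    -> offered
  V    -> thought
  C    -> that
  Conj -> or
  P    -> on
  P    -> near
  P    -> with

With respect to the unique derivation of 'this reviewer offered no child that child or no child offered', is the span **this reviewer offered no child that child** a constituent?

Yes

[S [S [NP [Det this] [N reviewer]] [VP [V offered] [NP [Det no] [N child]] [NP [Det that] [N child]]]] [Conj or] [S [NP [Det no] [N child]] [VP [V offered]]]]
The words 'this reviewer offered no child that child' are exhaustively dominated by a single S node (built by S → NP VP), so they form a constituent.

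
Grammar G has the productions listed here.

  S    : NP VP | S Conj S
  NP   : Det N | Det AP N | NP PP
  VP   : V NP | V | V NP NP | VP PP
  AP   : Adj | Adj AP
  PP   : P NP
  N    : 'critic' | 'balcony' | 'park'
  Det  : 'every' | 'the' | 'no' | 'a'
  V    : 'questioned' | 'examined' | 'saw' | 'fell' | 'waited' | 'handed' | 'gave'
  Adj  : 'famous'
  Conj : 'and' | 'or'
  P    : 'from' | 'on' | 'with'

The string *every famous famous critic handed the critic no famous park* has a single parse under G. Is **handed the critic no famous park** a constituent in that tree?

Yes

[S [NP [Det every] [AP [Adj famous] [AP [Adj famous]]] [N critic]] [VP [V handed] [NP [Det the] [N critic]] [NP [Det no] [AP [Adj famous]] [N park]]]]
The words 'handed the critic no famous park' are exhaustively dominated by a single VP node (built by VP → V NP NP), so they form a constituent.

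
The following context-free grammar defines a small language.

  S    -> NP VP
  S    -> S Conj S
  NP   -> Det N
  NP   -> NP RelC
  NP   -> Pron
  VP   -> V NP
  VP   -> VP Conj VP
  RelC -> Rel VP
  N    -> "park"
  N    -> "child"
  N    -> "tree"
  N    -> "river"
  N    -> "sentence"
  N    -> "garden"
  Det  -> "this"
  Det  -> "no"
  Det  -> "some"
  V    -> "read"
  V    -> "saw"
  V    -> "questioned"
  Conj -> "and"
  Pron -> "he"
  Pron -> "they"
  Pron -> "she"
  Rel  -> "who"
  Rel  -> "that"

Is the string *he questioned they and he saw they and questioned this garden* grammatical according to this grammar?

Grammatical

[S [S [NP [Pron he]] [VP [V questioned] [NP [Pron they]]]] [Conj and] [S [NP [Pron he]] [VP [VP [V saw] [NP [Pron they]]] [Conj and] [VP [V questioned] [NP [Det this] [N garden]]]]]]
Every word is introduced by a lexical rule and the phrasal rules combine the resulting categories into a single S.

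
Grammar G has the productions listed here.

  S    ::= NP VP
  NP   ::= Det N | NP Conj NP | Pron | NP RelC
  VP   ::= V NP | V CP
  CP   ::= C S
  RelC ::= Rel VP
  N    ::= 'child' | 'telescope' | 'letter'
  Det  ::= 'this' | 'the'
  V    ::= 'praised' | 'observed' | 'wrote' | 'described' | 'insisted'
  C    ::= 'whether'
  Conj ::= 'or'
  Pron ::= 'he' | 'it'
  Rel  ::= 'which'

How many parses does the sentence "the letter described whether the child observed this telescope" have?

[S [NP [Det the] [N letter]] [VP [V described] [CP [C whether] [S [NP [Det the] [N child]] [VP [V observed] [NP [Det this] [N telescope]]]]]]]
No rule offers an alternative attachment or grouping for any span, so this is the only derivation.

1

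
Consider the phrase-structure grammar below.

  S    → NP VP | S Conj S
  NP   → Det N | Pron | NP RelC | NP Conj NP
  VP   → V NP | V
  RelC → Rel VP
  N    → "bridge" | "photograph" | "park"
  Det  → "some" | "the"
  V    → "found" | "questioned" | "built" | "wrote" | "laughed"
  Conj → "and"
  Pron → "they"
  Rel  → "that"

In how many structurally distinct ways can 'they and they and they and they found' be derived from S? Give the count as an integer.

Two of the 5 distinct bracketings:
[S [NP [NP [Pron they]] [Conj and] [NP [NP [Pron they]] [Conj and] [NP [NP [Pron they]] [Conj and] [NP [Pron they]]]]] [VP [V found]]]
[S [NP [NP [Pron they]] [Conj and] [NP [NP [NP [Pron they]] [Conj and] [NP [Pron they]]] [Conj and] [NP [Pron they]]]] [VP [V found]]]
The trees differ in how a recursive rule is bracketed over the same span.

5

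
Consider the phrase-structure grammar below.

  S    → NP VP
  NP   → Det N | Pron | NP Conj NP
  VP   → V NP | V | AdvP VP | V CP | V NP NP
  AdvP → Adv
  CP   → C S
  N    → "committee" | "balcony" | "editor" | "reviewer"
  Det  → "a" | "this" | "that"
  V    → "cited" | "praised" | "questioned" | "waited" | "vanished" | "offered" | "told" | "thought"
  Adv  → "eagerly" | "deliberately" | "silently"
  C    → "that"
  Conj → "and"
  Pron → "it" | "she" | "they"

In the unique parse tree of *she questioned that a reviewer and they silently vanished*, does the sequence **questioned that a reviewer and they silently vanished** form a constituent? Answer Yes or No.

Yes

[S [NP [Pron she]] [VP [V questioned] [CP [C that] [S [NP [NP [Det a] [N reviewer]] [Conj and] [NP [Pron they]]] [VP [AdvP [Adv silently]] [VP [V vanished]]]]]]]
The words 'questioned that a reviewer and they silently vanished' are exhaustively dominated by a single VP node (built by VP → V CP), so they form a constituent.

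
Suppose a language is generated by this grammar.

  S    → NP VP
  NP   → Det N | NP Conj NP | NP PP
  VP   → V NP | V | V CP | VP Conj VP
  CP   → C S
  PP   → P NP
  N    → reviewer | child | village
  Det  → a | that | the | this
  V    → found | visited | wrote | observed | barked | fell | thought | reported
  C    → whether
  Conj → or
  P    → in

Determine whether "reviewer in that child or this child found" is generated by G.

Ungrammatical

For S → NP VP, no prefix of the string parses as an NP.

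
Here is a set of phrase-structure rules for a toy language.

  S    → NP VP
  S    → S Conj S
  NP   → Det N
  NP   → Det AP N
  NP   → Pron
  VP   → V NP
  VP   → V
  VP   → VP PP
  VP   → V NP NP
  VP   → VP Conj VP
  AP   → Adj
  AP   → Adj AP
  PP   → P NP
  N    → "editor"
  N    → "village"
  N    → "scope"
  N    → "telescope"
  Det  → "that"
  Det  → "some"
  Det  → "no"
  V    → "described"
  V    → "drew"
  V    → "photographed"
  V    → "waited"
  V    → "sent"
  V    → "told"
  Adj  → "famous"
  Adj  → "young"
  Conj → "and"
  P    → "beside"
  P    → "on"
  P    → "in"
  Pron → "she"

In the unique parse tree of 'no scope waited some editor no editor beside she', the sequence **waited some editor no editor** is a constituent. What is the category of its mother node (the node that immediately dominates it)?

VP

S
  NP
    Det: no
    N: scope
  VP
    VP
      V: waited
      NP
        Det: some
        N: editor
      NP
        Det: no
        N: editor
    PP
      P: beside
      NP
        Pron: she
The span 'waited some editor no editor' is the VP node built by VP → V NP NP.
Its mother is the VP built by VP → VP PP.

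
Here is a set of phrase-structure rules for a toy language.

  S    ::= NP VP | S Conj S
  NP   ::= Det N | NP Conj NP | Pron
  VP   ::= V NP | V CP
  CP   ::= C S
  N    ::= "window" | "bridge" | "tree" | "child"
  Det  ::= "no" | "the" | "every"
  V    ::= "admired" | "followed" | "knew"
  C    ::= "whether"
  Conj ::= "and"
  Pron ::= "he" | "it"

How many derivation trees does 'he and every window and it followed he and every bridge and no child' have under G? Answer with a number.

Two of the 4 distinct bracketings:
[S [NP [NP [Pron he]] [Conj and] [NP [NP [Det every] [N window]] [Conj and] [NP [Pron it]]]] [VP [V followed] [NP [NP [Pron he]] [Conj and] [NP [NP [Det every] [N bridge]] [Conj and] [NP [Det no] [N child]]]]]]
[S [NP [NP [Pron he]] [Conj and] [NP [NP [Det every] [N window]] [Conj and] [NP [Pron it]]]] [VP [V followed] [NP [NP [NP [Pron he]] [Conj and] [NP [Det every] [N bridge]]] [Conj and] [NP [Det no] [N child]]]]]
The trees differ in how a recursive rule is bracketed over the same span.

4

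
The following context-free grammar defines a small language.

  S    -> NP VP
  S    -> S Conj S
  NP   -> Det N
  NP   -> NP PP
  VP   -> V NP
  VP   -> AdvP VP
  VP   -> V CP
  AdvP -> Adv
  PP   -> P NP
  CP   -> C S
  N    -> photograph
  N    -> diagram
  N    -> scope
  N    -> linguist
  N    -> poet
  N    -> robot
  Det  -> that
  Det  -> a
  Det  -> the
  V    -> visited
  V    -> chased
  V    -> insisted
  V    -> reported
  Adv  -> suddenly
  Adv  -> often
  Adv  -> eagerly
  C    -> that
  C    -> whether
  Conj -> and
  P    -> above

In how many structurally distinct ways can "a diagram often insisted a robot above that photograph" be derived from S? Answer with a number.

[S [NP [Det a] [N diagram]] [VP [AdvP [Adv often]] [VP [V insisted] [NP [NP [Det a] [N robot]] [PP [P above] [NP [Det that] [N photograph]]]]]]]
No rule offers an alternative attachment or grouping for any span, so this is the only derivation.

1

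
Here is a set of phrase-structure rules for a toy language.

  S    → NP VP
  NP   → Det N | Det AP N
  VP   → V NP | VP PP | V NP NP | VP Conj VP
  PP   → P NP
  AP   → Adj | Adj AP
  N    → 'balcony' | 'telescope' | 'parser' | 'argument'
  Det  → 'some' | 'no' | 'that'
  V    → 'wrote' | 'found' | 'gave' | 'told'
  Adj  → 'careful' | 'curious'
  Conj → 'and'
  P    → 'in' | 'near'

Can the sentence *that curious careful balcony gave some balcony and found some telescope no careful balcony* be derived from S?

Grammatical

[S [NP [Det that] [AP [Adj curious] [AP [Adj careful]]] [N balcony]] [VP [VP [V gave] [NP [Det some] [N balcony]]] [Conj and] [VP [V found] [NP [Det some] [N telescope]] [NP [Det no] [AP [Adj careful]] [N balcony]]]]]
The bracketing above is licensed at every node by one of the given productions, with S at the root.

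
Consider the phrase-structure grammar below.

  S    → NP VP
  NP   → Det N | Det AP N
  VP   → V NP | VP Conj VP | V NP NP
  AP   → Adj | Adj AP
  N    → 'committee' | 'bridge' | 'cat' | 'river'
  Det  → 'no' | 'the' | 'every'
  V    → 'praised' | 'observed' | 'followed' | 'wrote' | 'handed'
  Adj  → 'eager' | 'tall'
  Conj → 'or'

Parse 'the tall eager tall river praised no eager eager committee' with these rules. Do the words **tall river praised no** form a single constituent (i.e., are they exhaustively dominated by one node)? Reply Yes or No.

No

[S [NP [Det the] [AP [Adj tall] [AP [Adj eager] [AP [Adj tall]]]] [N river]] [VP [V praised] [NP [Det no] [AP [Adj eager] [AP [Adj eager]]] [N committee]]]]
The smallest constituent containing 'tall river praised no' is the S spanning 'the tall eager tall river praised no eager eager committee'; no single node in the tree dominates exactly the given words.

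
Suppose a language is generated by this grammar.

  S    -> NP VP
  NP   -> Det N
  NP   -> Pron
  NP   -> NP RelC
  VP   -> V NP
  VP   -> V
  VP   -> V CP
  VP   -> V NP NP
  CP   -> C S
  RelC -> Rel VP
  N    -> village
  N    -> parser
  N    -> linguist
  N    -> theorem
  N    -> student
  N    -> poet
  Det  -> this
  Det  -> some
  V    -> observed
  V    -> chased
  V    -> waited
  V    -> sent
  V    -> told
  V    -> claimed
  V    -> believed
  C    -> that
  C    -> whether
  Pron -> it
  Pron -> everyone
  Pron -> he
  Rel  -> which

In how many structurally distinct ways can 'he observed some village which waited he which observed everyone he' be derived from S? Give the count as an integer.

7

Two of the 7 distinct bracketings:
[S [NP [Pron he]] [VP [V observed] [NP [NP [Det some] [N village]] [RelC [Rel which] [VP [V waited] [NP [NP [Pron he]] [RelC [Rel which] [VP [V observed] [NP [Pron everyone]] [NP [Pron he]]]]]]]]]]
[S [NP [Pron he]] [VP [V observed] [NP [NP [Det some] [N village]] [RelC [Rel which] [VP [V waited] [NP [NP [Pron he]] [RelC [Rel which] [VP [V observed] [NP [Pron everyone]]]]] [NP [Pron he]]]]]]]
The trees differ in how a recursive rule is bracketed over the same span.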